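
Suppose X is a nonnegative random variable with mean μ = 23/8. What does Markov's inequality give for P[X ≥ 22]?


μ = E[X] = 23/8, a = 22.
Markov: P[X ≥ 22] ≤ μ/a = (23/8)/22 = 23/176.
Numerically: ≈ 0.13068.
(Since a = 22 > μ = 2.87500, the bound 23/176 is < 1 and informative.)

P[X ≥ 22] ≤ 23/176 ≈ 0.13068.


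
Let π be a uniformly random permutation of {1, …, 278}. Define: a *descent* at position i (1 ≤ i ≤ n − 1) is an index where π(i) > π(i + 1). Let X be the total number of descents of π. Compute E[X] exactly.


Write X = Σ X_I over i = 1, …, 277, with X_I the indicator of one descent.
There are 277 indicators.
For each fixed i, the pair (π(i), π(i+1)) is a uniformly random ordered pair of distinct values from {1, …, 278}; by symmetry P[π(i) > π(i+1)] = 1/2.
By linearity: E[X] = 277 · (1/2) = (278 − 1) · (1/2) = 277/2 ≈ 138.5000.

E[X] = 277/2 = 138.5000.


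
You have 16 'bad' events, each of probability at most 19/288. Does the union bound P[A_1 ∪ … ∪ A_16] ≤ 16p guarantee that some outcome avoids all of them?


Union bound: P[∪_{i=1}^{16} A_i] ≤ Σ_i P[A_i] ≤ 16·p = 16·(19/288) = 19/18.
Numerically: 19/18 ≈ 1.0555556.
Is 19/18 < 1? NO.
Since the bound 19/18 is ≥ 1, the union bound is uninformative here; it does NOT by itself certify existence.

16·p = 19/18 ≈ 1.0555556; existence NOT certified by the union bound.


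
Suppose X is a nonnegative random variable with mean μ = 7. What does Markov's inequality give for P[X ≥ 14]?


μ = E[X] = 7, a = 14.
Markov: P[X ≥ 14] ≤ μ/a = (7)/14 = 1/2.
Numerically: ≈ 0.500.
(Since a = 14 > μ = 7.000, the bound 1/2 is < 1 and informative.)

P[X ≥ 14] ≤ 1/2 ≈ 0.500.


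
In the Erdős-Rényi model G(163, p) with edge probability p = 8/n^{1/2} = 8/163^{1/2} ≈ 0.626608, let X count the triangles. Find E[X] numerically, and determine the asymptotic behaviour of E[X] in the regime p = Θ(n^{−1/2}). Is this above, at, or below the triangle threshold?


Number of potential triangles: C(163, 3) = 708561.
Each occurs with probability p³ ≈ (0.626608)³ ≈ 2.46030276e-01.
By linearity: E[X] = C(163, 3)·p³ ≈ 708561 · 2.46030276e-01 ≈ 174327.458616.
Since α = 1/2 < 1, p = c/n^{1/2} ≫ 1/n is above the triangle threshold p ~ 1/n. Asymptotically E[X] ~ (c³/6)·n^{3(1−α)} = (8³/6)·n^{1.5} → ∞; triangles are abundant w.h.p.

E[X] ≈ 174327.458616; in regime p = Θ(1/n^{1/2}) E[X] diverges (above the triangle threshold p ~ 1/n).


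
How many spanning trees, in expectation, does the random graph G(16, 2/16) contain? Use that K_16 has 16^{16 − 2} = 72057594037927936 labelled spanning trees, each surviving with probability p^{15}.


K_16 has 16^{16 − 2} = 72057594037927936 labelled spanning trees.
For each such spanning tree H, let X_H = 1 if all 15 edges of H are present in G. Then P[X_H = 1] = p^{15} = (1/8)^{15} = 1/35184372088832.
Summing the indicators: E[X] = Σ_H E[X_H] = 72057594037927936 · p^{15} = 72057594037927936 · 1/35184372088832 = 2048.
Numerically: E[X] ≈ 2.05e+03.

E[X] = 72057594037927936 · (1/8)^{15} = 2048 ≈ 2.05e+03.


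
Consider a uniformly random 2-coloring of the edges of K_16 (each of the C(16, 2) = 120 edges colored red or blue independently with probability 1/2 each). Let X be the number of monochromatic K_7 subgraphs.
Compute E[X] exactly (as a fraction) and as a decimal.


Let X = Σ_S X_S over the C(16, 7) = 11440 subsets S of size 7, where X_S = 1 if the K_7 on S is monochromatic.
For a fixed S, the K_7 on S has C(7, 2) = 21 edges. P[all 21 edges red] = (1/2)^21, and likewise for blue, so P[monochromatic] = 2·(1/2)^21 = 2^{1 − 21} = 1/1048576.
Summing: E[X] = C(16, 7) · 2^{1 − 21} = 11440 · 1/1048576 = 715/65536.
Numerically: E[X] ≈ 0.01091.

E[X] = C(16,7)·2^(1−C(7,2)) = 715/65536 ≈ 0.01091.


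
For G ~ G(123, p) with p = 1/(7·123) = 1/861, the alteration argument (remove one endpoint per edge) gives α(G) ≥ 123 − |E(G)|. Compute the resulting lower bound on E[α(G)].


E[|E(G)|] = C(123, 2)·p = 7503 · (1/861) = 61/7.
E[α(G)] ≥ n − E[|E(G)|] = 123 − 61/7 = 800/7.
Numerically: ≈ 114.28571.
(This is only a lower bound; the true E[α(G)] may be larger.)

E[α(G)] ≥ 800/7 ≈ 114.28571.


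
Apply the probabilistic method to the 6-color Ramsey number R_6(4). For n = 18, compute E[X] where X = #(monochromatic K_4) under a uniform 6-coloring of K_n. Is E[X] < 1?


E[X] = C(18, 4) · 6^{1 − 6} = 3060 · 6^{−5} = 3060/7776.
As a reduced fraction: E[X] = 85/216 ≈ 0.393519.
Is E[X] < 1? YES.
Since E[X] < 1, there exists a 6-coloring of K_{18} with no monochromatic K_4; hence R_6(4) > 18.

E[X] = 85/216 ≈ 0.393519; E[X] < 1, so R_6(4) > 18.


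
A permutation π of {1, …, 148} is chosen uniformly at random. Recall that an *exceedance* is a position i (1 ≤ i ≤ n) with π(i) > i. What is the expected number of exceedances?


Write X = Σ_{i=1}^{148} X_i, where X_i = 1_{π(i) > i}.
For each fixed i, π(i) is uniform over {1, …, 148} (marginal of a uniform permutation), so P[π(i) > i] = (n − i)/n. Summing: Σ_{i=1}^{148} (n − i)/n = (0 + 1 + … + 147)/148 = 148(148 − 1)/(2·148) = (148 − 1)/2.
Hence E[X] = Σ_{i=1}^{148} (148 − i)/148 = 147/2 ≈ 73.5000.

E[X] = 147/2 = 73.5000.


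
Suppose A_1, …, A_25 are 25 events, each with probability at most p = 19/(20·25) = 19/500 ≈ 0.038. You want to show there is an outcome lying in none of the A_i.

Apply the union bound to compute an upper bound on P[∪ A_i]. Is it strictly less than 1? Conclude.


Union bound: P[∪_{i=1}^{25} A_i] ≤ Σ_i P[A_i] ≤ 25·p = 25·(19/500) = 19/20.
Numerically: 19/20 ≈ 0.950.
Is 19/20 < 1? YES.
Since P[∪ A_i] ≤ 19/20 < 1, the complement has P[∩ A_i^c] ≥ 1 − 19/20 = 1/20 > 0, so some outcome avoids every A_i.

25·p = 19/20 ≈ 0.950; existence CERTIFIED by the union bound.


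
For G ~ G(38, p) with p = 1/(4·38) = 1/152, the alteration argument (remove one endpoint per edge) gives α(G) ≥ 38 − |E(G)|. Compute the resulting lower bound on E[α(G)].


E[|E(G)|] = C(38, 2)·p = 703 · (1/152) = 37/8.
E[α(G)] ≥ n − E[|E(G)|] = 38 − 37/8 = 267/8.
Numerically: ≈ 33.375.
(This is only a lower bound; the true E[α(G)] may be larger.)

E[α(G)] ≥ 267/8 ≈ 33.375.


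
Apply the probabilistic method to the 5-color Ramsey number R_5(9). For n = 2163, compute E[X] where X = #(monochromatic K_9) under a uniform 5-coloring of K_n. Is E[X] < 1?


E[X] = C(2163, 9) · 5^{1 − 36} = 2808716806866462450348390 · 5^{−35} = 2808716806866462450348390/2910383045673370361328125.
As a reduced fraction: E[X] = 561743361373292490069678/582076609134674072265625 ≈ 0.965068.
Is E[X] < 1? YES.
Since E[X] < 1, there exists a 5-coloring of K_{2163} with no monochromatic K_9; hence R_5(9) > 2163.

E[X] = 561743361373292490069678/582076609134674072265625 ≈ 0.965068; E[X] < 1, so R_5(9) > 2163.


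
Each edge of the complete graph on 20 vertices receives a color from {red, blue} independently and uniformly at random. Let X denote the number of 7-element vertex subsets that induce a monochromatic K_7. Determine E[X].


Let X = Σ_S X_S over the C(20, 7) = 77520 subsets S of size 7, where X_S = 1 if the K_7 on S is monochromatic.
For a fixed S, the K_7 on S has C(7, 2) = 21 edges. P[all 21 edges red] = (1/2)^21, and likewise for blue, so P[monochromatic] = 2·(1/2)^21 = 2^{1 − 21} = 1/1048576.
Summing: E[X] = C(20, 7) · 2^{1 − 21} = 77520 · 1/1048576 = 4845/65536.
Numerically: E[X] ≈ 0.073929.

E[X] = C(20,7)·2^(1−C(7,2)) = 4845/65536 ≈ 0.073929.


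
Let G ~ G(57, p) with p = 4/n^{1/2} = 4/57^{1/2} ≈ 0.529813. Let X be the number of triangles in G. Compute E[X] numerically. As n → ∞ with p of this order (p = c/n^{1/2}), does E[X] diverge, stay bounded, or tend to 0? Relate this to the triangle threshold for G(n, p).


Number of potential triangles: C(57, 3) = 29260.
Each occurs with probability p³ ≈ (0.529813)³ ≈ 1.48719423e-01.
By linearity: E[X] = C(57, 3)·p³ ≈ 29260 · 1.48719423e-01 ≈ 4351.530304.
Since α = 1/2 < 1, p = c/n^{1/2} ≫ 1/n is above the triangle threshold p ~ 1/n. Asymptotically E[X] ~ (c³/6)·n^{3(1−α)} = (4³/6)·n^{1.5} → ∞; triangles are abundant w.h.p.

E[X] ≈ 4351.530304; in regime p = Θ(1/n^{1/2}) E[X] diverges (above the triangle threshold p ~ 1/n).


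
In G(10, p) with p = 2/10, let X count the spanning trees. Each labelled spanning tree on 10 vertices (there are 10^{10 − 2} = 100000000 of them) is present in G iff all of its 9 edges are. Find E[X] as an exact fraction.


K_10 has 10^{10 − 2} = 100000000 labelled spanning trees.
For each such spanning tree H, let X_H = 1 if all 9 edges of H are present in G. Then P[X_H = 1] = p^{9} = (1/5)^{9} = 1/1953125.
By linearity of expectation: E[X] = Σ_H E[X_H] = 100000000 · p^{9} = 100000000 · 1/1953125 = 256/5.
Numerically: E[X] ≈ 51.2.

E[X] = 100000000 · (1/5)^{9} = 256/5 ≈ 51.2.


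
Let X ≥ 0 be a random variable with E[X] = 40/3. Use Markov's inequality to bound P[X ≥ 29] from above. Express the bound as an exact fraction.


μ = E[X] = 40/3, a = 29.
Markov: P[X ≥ 29] ≤ μ/a = (40/3)/29 = 40/87.
Numerically: ≈ 0.45977.
(Since a = 29 > μ = 13.33333, the bound 40/87 is < 1 and informative.)

P[X ≥ 29] ≤ 40/87 ≈ 0.45977.


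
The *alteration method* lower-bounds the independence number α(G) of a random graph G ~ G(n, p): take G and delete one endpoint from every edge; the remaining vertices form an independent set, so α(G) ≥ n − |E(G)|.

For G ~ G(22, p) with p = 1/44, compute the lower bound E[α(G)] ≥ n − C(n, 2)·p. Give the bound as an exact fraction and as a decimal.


E[|E(G)|] = C(22, 2)·p = 231 · (1/44) = 21/4.
E[α(G)] ≥ n − E[|E(G)|] = 22 − 21/4 = 67/4.
Numerically: ≈ 16.7500.
(This is only a lower bound; the true E[α(G)] may be larger.)

E[α(G)] ≥ 67/4 ≈ 16.7500.


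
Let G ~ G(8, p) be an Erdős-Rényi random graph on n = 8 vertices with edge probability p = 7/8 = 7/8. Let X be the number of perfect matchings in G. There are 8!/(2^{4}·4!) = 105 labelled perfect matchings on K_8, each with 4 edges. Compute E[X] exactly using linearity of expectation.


K_8 has 8!/(2^{4}·4!) = 105 labelled perfect matchings.
For each such perfect matching H, let X_H = 1 if all 4 edges of H are present in G. Then P[X_H = 1] = p^{4} = (7/8)^{4} = 2401/4096.
Summing the indicators: E[X] = Σ_H E[X_H] = 105 · p^{4} = 105 · 2401/4096 = 252105/4096.
Numerically: E[X] ≈ 61.5.

E[X] = 105 · (7/8)^{4} = 252105/4096 ≈ 61.5.


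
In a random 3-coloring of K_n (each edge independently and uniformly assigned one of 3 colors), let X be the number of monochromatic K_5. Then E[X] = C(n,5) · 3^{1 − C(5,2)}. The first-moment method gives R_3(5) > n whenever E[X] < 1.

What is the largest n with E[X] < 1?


We need C(n, 5) · 3^{1 − 10} < 1, i.e. C(n, 5) < 3^{10 − 1} = 19683.
Check values of n near the boundary:
  n = 18: C(18, 5) = 8568; 8568 < 19683? YES
  n = 19: C(19, 5) = 11628; 11628 < 19683? YES
  n = 20: C(20, 5) = 15504; 15504 < 19683? YES
  n = 21: C(21, 5) = 20349; 20349 < 19683? NO
  n = 22: C(22, 5) = 26334; 26334 < 19683? NO
  n = 23: C(23, 5) = 33649; 33649 < 19683? NO
The largest n with C(n, 5) < 19683 is n = 20 (where E[X] = 5168/6561 ≈ 0.787685). Hence R_3(5) > 20, i.e. R_3(5) ≥ 21.

Largest n = 20; hence R_3(5) > 20.


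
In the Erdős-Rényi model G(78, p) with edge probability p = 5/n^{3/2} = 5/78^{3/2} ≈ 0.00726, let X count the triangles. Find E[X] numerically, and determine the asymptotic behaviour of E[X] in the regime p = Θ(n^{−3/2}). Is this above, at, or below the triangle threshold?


Number of potential triangles: C(78, 3) = 76076.
Each occurs with probability p³ ≈ (0.00726)³ ≈ 3.82370e-07.
By linearity: E[X] = C(78, 3)·p³ ≈ 76076 · 3.82370e-07 ≈ 0.029.
Since α = 3/2 > 1, p = c/n^{3/2} = o(1/n) is below the triangle threshold p ~ 1/n. Asymptotically E[X] ~ (c³/6)·n^{3(1−α)} = (5³/6)·n^{-1.5} → 0, so by Markov's inequality G has no triangles w.h.p.

E[X] ≈ 0.029; in regime p = Θ(1/n^{3/2}) E[X] tends to 0 (below the triangle threshold p ~ 1/n).


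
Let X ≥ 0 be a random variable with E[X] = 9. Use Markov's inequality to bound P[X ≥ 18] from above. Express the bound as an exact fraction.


μ = E[X] = 9, a = 18.
Markov: P[X ≥ 18] ≤ μ/a = (9)/18 = 1/2.
Numerically: ≈ 0.50000.
(Since a = 18 > μ = 9.00000, the bound 1/2 is < 1 and informative.)

P[X ≥ 18] ≤ 1/2 ≈ 0.50000.


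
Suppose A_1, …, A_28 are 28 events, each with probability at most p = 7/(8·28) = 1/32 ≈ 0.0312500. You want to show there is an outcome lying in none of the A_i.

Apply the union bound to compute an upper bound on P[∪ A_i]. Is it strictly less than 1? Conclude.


Union bound: P[∪_{i=1}^{28} A_i] ≤ Σ_i P[A_i] ≤ 28·p = 28·(1/32) = 7/8.
Numerically: 7/8 ≈ 0.8750000.
Is 7/8 < 1? YES.
Since P[∪ A_i] ≤ 7/8 < 1, the complement has P[∩ A_i^c] ≥ 1 − 7/8 = 1/8 > 0, so some outcome avoids every A_i.

28·p = 7/8 ≈ 0.8750000; existence CERTIFIED by the union bound.


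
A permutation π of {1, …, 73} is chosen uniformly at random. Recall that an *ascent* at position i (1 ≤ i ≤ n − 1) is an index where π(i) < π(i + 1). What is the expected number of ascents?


Write X = Σ X_I over i = 1, …, 72, with X_I the indicator of one ascent.
There are 72 indicators.
For each fixed i, the pair (π(i), π(i+1)) is a uniformly random ordered pair of distinct values from {1, …, 73}; by symmetry P[π(i) < π(i+1)] = 1/2.
By linearity: E[X] = 72 · (1/2) = (73 − 1) · (1/2) = 36 ≈ 36.0000.

E[X] = 36 = 36.0000.


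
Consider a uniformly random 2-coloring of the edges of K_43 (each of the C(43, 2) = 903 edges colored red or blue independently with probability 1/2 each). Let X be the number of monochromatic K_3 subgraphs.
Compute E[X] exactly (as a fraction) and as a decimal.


Let X = Σ_S X_S over the C(43, 3) = 12341 subsets S of size 3, where X_S = 1 if the K_3 on S is monochromatic.
For a fixed S, the K_3 on S has C(3, 2) = 3 edges. P[all 3 edges red] = (1/2)^3, and likewise for blue, so P[monochromatic] = 2·(1/2)^3 = 2^{1 − 3} = 1/4.
By linearity of expectation: E[X] = C(43, 3) · 2^{1 − 3} = 12341 · 1/4 = 12341/4.
Numerically: E[X] ≈ 3085.25000.

E[X] = C(43,3)·2^(1−C(3,2)) = 12341/4 ≈ 3085.25000.


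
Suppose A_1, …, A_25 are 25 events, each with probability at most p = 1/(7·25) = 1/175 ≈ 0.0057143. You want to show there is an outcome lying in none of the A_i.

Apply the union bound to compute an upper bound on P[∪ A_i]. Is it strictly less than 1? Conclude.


Union bound: P[∪_{i=1}^{25} A_i] ≤ Σ_i P[A_i] ≤ 25·p = 25·(1/175) = 1/7.
Numerically: 1/7 ≈ 0.1428571.
Is 1/7 < 1? YES.
Since P[∪ A_i] ≤ 1/7 < 1, the complement has P[∩ A_i^c] ≥ 1 − 1/7 = 6/7 > 0, so some outcome avoids every A_i.

25·p = 1/7 ≈ 0.1428571; existence CERTIFIED by the union bound.


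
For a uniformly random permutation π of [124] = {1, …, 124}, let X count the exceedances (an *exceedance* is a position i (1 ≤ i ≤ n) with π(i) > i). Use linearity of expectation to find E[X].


Write X = Σ_{i=1}^{124} X_i, where X_i = 1_{π(i) > i}.
For each fixed i, π(i) is uniform over {1, …, 124} (marginal of a uniform permutation), so P[π(i) > i] = (n − i)/n. Summing: Σ_{i=1}^{124} (n − i)/n = (0 + 1 + … + 123)/124 = 124(124 − 1)/(2·124) = (124 − 1)/2.
Hence E[X] = Σ_{i=1}^{124} (124 − i)/124 = 123/2 ≈ 61.500.

E[X] = 123/2 = 61.500.


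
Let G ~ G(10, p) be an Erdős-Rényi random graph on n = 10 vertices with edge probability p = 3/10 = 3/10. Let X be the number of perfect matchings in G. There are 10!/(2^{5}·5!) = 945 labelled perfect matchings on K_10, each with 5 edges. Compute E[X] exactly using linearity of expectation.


K_10 has 10!/(2^{5}·5!) = 945 labelled perfect matchings.
For each such perfect matching H, let X_H = 1 if all 5 edges of H are present in G. Then P[X_H = 1] = p^{5} = (3/10)^{5} = 243/100000.
Summing the indicators: E[X] = Σ_H E[X_H] = 945 · p^{5} = 945 · 243/100000 = 45927/20000.
Numerically: E[X] ≈ 2.29635.

E[X] = 945 · (3/10)^{5} = 45927/20000 ≈ 2.29635.


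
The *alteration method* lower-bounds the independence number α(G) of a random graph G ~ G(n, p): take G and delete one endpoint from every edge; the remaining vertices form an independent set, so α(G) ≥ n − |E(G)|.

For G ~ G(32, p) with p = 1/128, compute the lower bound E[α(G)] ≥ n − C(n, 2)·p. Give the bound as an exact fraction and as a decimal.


E[|E(G)|] = C(32, 2)·p = 496 · (1/128) = 31/8.
E[α(G)] ≥ n − E[|E(G)|] = 32 − 31/8 = 225/8.
Numerically: ≈ 28.125000.
(This is only a lower bound; the true E[α(G)] may be larger.)

E[α(G)] ≥ 225/8 ≈ 28.125000.


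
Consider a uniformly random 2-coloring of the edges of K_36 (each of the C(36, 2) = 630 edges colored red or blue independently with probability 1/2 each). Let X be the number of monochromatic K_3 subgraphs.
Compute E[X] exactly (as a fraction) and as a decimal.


Let X = Σ_S X_S over the C(36, 3) = 7140 subsets S of size 3, where X_S = 1 if the K_3 on S is monochromatic.
For a fixed S, the K_3 on S has C(3, 2) = 3 edges. P[all 3 edges red] = (1/2)^3, and likewise for blue, so P[monochromatic] = 2·(1/2)^3 = 2^{1 − 3} = 1/4.
By linearity of expectation: E[X] = C(36, 3) · 2^{1 − 3} = 7140 · 1/4 = 1785.
Numerically: E[X] ≈ 1785.000.

E[X] = C(36,3)·2^(1−C(3,2)) = 1785 ≈ 1785.000.


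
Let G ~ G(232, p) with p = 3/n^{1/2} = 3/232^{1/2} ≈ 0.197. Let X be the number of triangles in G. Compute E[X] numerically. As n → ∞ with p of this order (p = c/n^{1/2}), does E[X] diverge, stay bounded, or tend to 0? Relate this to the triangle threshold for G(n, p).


Number of potential triangles: C(232, 3) = 2054360.
Each occurs with probability p³ ≈ (0.197)³ ≈ 7.640676e-03.
By linearity: E[X] = C(232, 3)·p³ ≈ 2054360 · 7.640676e-03 ≈ 15696.6993.
Since α = 1/2 < 1, p = c/n^{1/2} ≫ 1/n is above the triangle threshold p ~ 1/n. Asymptotically E[X] ~ (c³/6)·n^{3(1−α)} = (3³/6)·n^{1.5} → ∞; triangles are abundant w.h.p.

E[X] ≈ 15696.6993; in regime p = Θ(1/n^{1/2}) E[X] diverges (above the triangle threshold p ~ 1/n).


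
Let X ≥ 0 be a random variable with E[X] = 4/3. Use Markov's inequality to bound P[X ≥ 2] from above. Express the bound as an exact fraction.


μ = E[X] = 4/3, a = 2.
Markov: P[X ≥ 2] ≤ μ/a = (4/3)/2 = 2/3.
Numerically: ≈ 0.66667.
(Since a = 2 > μ = 1.33333, the bound 2/3 is < 1 and informative.)

P[X ≥ 2] ≤ 2/3 ≈ 0.66667.


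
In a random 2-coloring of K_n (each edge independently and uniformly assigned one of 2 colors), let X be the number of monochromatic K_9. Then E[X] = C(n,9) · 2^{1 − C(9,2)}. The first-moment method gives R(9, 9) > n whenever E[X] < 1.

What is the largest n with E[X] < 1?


We need C(n, 9) · 2^{1 − 36} < 1, i.e. C(n, 9) < 2^{36 − 1} = 34359738368.
Check values of n near the boundary:
  n = 61: C(61, 9) = 17341763505; 17341763505 < 34359738368? YES
  n = 62: C(62, 9) = 20286591270; 20286591270 < 34359738368? YES
  n = 63: C(63, 9) = 23667689815; 23667689815 < 34359738368? YES
  n = 64: C(64, 9) = 27540584512; 27540584512 < 34359738368? YES
  n = 65: C(65, 9) = 31966749880; 31966749880 < 34359738368? YES
  n = 66: C(66, 9) = 37014131440; 37014131440 < 34359738368? NO
  n = 67: C(67, 9) = 42757703560; 42757703560 < 34359738368? NO
  n = 68: C(68, 9) = 49280065120; 49280065120 < 34359738368? NO
The largest n with C(n, 9) < 34359738368 is n = 65 (where E[X] = 3995843735/4294967296 ≈ 0.93035). Hence R(9, 9) > 65, i.e. R(9, 9) ≥ 66.

Largest n = 65; hence R(9, 9) > 65.


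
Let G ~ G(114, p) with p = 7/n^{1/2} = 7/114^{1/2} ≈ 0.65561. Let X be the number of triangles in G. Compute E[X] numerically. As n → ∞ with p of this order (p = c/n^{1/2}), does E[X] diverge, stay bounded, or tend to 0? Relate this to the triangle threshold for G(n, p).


Number of potential triangles: C(114, 3) = 240464.
Each occurs with probability p³ ≈ (0.65561)³ ≈ 2.81797310e-01.
By linearity: E[X] = C(114, 3)·p³ ≈ 240464 · 2.81797310e-01 ≈ 67762.108346.
Since α = 1/2 < 1, p = c/n^{1/2} ≫ 1/n is above the triangle threshold p ~ 1/n. Asymptotically E[X] ~ (c³/6)·n^{3(1−α)} = (7³/6)·n^{1.5} → ∞; triangles are abundant w.h.p.

E[X] ≈ 67762.108346; in regime p = Θ(1/n^{1/2}) E[X] diverges (above the triangle threshold p ~ 1/n).


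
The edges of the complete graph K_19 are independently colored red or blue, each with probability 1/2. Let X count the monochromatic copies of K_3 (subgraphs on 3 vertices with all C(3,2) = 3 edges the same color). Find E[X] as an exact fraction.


Let X = Σ_S X_S over the C(19, 3) = 969 subsets S of size 3, where X_S = 1 if the K_3 on S is monochromatic.
For a fixed S, the K_3 on S has C(3, 2) = 3 edges. P[all 3 edges red] = (1/2)^3, and likewise for blue, so P[monochromatic] = 2·(1/2)^3 = 2^{1 − 3} = 1/4.
By linearity of expectation: E[X] = C(19, 3) · 2^{1 − 3} = 969 · 1/4 = 969/4.
Numerically: E[X] ≈ 242.25000.

E[X] = C(19,3)·2^(1−C(3,2)) = 969/4 ≈ 242.25000.


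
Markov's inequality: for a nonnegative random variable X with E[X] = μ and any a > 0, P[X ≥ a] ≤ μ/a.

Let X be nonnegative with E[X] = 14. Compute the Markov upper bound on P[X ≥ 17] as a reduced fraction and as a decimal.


μ = E[X] = 14, a = 17.
Markov: P[X ≥ 17] ≤ μ/a = (14)/17 = 14/17.
Numerically: ≈ 0.82353.
(Since a = 17 > μ = 14.00000, the bound 14/17 is < 1 and informative.)

P[X ≥ 17] ≤ 14/17 ≈ 0.82353.


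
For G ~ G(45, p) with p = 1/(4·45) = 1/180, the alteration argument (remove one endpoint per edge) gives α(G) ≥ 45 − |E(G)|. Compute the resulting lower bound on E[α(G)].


E[|E(G)|] = C(45, 2)·p = 990 · (1/180) = 11/2.
E[α(G)] ≥ n − E[|E(G)|] = 45 − 11/2 = 79/2.
Numerically: ≈ 39.500000.
(This is only a lower bound; the true E[α(G)] may be larger.)

E[α(G)] ≥ 79/2 ≈ 39.500000.


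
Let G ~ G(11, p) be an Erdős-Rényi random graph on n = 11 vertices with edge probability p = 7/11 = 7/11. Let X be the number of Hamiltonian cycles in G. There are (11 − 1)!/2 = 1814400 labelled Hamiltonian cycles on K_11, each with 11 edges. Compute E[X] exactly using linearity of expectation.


K_11 has (11 − 1)!/2 = 1814400 labelled Hamiltonian cycles.
For each such Hamiltonian cycle H, let X_H = 1 if all 11 edges of H are present in G. Then P[X_H = 1] = p^{11} = (7/11)^{11} = 1977326743/285311670611.
By linearity: E[X] = Σ_H E[X_H] = 1814400 · p^{11} = 1814400 · 1977326743/285311670611 = 3587661642499200/285311670611.
Numerically: E[X] ≈ 1.26e+04.

E[X] = 1814400 · (7/11)^{11} = 3587661642499200/285311670611 ≈ 1.26e+04.


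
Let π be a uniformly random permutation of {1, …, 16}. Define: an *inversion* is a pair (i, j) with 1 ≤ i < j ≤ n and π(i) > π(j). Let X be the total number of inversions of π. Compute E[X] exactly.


Write X = Σ X_I over the C(16, 2) = 120 pairs i < j, with X_I the indicator of one inversion.
There are 120 indicators.
For each fixed pair i < j, the values π(i) and π(j) are two distinct elements of {1, …, 16} in uniformly random order; by symmetry P[π(i) > π(j)] = 1/2.
By linearity: E[X] = 120 · (1/2) = C(16, 2) · (1/2) = 120/2 = 60 ≈ 60.0000.

E[X] = 60 = 60.0000.


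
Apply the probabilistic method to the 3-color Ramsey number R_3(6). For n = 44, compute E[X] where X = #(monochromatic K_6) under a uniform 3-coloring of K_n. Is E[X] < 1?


E[X] = C(44, 6) · 3^{1 − 15} = 7059052 · 3^{−14} = 7059052/4782969.
As a reduced fraction: E[X] = 7059052/4782969 ≈ 1.476.
Is E[X] < 1? NO.
Since E[X] ≥ 1, the first-moment bound is inconclusive at n = 44; it does NOT by itself certify R_3(6) > 44.

E[X] = 7059052/4782969 ≈ 1.476; E[X] ≥ 1; first-moment method inconclusive here.


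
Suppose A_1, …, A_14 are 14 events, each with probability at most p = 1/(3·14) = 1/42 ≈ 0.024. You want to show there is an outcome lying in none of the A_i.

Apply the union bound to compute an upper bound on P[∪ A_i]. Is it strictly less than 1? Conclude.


Union bound: P[∪_{i=1}^{14} A_i] ≤ Σ_i P[A_i] ≤ 14·p = 14·(1/42) = 1/3.
Numerically: 1/3 ≈ 0.333.
Is 1/3 < 1? YES.
Since P[∪ A_i] ≤ 1/3 < 1, the complement has P[∩ A_i^c] ≥ 1 − 1/3 = 2/3 > 0, so some outcome avoids every A_i.

14·p = 1/3 ≈ 0.333; existence CERTIFIED by the union bound.


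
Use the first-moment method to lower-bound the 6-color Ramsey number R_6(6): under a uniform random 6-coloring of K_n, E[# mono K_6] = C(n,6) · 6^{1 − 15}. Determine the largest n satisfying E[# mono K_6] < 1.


We need C(n, 6) · 6^{1 − 15} < 1, i.e. C(n, 6) < 6^{15 − 1} = 78364164096.
Check values of n near the boundary:
  n = 192: C(192, 6) = 64300886496; 64300886496 < 78364164096? YES
  n = 193: C(193, 6) = 66364016544; 66364016544 < 78364164096? YES
  n = 194: C(194, 6) = 68482017072; 68482017072 < 78364164096? YES
  n = 195: C(195, 6) = 70656049360; 70656049360 < 78364164096? YES
  n = 196: C(196, 6) = 72887293024; 72887293024 < 78364164096? YES
  n = 197: C(197, 6) = 75176946208; 75176946208 < 78364164096? YES
  n = 198: C(198, 6) = 77526225777; 77526225777 < 78364164096? YES
  n = 199: C(199, 6) = 79936367511; 79936367511 < 78364164096? NO
  n = 200: C(200, 6) = 82408626300; 82408626300 < 78364164096? NO
  n = 201: C(201, 6) = 84944276340; 84944276340 < 78364164096? NO
The largest n with C(n, 6) < 78364164096 is n = 198 (where E[X] = 25842075259/26121388032 ≈ 0.989). Hence R_6(6) > 198, i.e. R_6(6) ≥ 199.

Largest n = 198; hence R_6(6) > 198.


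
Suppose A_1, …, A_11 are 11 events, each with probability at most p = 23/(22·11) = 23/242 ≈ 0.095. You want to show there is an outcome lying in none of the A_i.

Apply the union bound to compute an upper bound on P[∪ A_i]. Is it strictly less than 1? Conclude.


Union bound: P[∪_{i=1}^{11} A_i] ≤ Σ_i P[A_i] ≤ 11·p = 11·(23/242) = 23/22.
Numerically: 23/22 ≈ 1.045.
Is 23/22 < 1? NO.
Since the bound 23/22 is ≥ 1, the union bound is uninformative here; it does NOT by itself certify existence.

11·p = 23/22 ≈ 1.045; existence NOT certified by the union bound.


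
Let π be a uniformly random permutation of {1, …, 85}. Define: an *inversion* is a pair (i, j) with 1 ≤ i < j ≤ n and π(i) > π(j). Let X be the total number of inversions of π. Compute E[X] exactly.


Write X = Σ X_I over the C(85, 2) = 3570 pairs i < j, with X_I the indicator of one inversion.
There are 3570 indicators.
For each fixed pair i < j, the values π(i) and π(j) are two distinct elements of {1, …, 85} in uniformly random order; by symmetry P[π(i) > π(j)] = 1/2.
By linearity: E[X] = 3570 · (1/2) = C(85, 2) · (1/2) = 3570/2 = 1785 ≈ 1785.000000.

E[X] = 1785 = 1785.000000.


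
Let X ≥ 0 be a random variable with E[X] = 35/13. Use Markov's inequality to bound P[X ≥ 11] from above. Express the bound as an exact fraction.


μ = E[X] = 35/13, a = 11.
Markov: P[X ≥ 11] ≤ μ/a = (35/13)/11 = 35/143.
Numerically: ≈ 0.2448.
(Since a = 11 > μ = 2.6923, the bound 35/143 is < 1 and informative.)

P[X ≥ 11] ≤ 35/143 ≈ 0.2448.


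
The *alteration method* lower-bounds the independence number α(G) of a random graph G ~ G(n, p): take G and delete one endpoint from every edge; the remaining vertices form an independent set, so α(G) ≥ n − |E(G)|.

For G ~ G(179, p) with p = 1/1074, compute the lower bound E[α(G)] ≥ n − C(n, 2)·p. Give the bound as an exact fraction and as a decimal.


E[|E(G)|] = C(179, 2)·p = 15931 · (1/1074) = 89/6.
E[α(G)] ≥ n − E[|E(G)|] = 179 − 89/6 = 985/6.
Numerically: ≈ 164.16667.
(This is only a lower bound; the true E[α(G)] may be larger.)

E[α(G)] ≥ 985/6 ≈ 164.16667.


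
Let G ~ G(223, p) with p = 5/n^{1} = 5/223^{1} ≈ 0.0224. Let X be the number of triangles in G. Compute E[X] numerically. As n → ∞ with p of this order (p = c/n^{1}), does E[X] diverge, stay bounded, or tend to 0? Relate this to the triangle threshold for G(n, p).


Number of potential triangles: C(223, 3) = 1823471.
Each occurs with probability p³ ≈ (0.0224)³ ≈ 1.12719e-05.
By linearity: E[X] = C(223, 3)·p³ ≈ 1823471 · 1.12719e-05 ≈ 20.554.
Here α = 1, so p = 5/n is exactly at the triangle threshold p ~ 1/n. Asymptotically E[X] → c³/6 = 5³/6 = 125/6 ≈ 20.833, a bounded constant. In this regime the triangle count is asymptotically Poisson(c³/6).

E[X] ≈ 20.554; in regime p = Θ(1/n^{1}) E[X] stays bounded (at the triangle threshold p ~ 1/n).


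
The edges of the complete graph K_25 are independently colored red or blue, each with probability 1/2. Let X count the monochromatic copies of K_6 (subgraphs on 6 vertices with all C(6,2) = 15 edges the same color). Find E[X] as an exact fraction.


Let X = Σ_S X_S over the C(25, 6) = 177100 subsets S of size 6, where X_S = 1 if the K_6 on S is monochromatic.
For a fixed S, the K_6 on S has C(6, 2) = 15 edges. P[all 15 edges red] = (1/2)^15, and likewise for blue, so P[monochromatic] = 2·(1/2)^15 = 2^{1 − 15} = 1/16384.
By linearity of expectation: E[X] = C(25, 6) · 2^{1 − 15} = 177100 · 1/16384 = 44275/4096.
Numerically: E[X] ≈ 10.809326.

E[X] = C(25,6)·2^(1−C(6,2)) = 44275/4096 ≈ 10.809326.


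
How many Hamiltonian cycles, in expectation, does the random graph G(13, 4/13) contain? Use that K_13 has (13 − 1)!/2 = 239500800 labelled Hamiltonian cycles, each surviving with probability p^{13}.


K_13 has (13 − 1)!/2 = 239500800 labelled Hamiltonian cycles.
For each such Hamiltonian cycle H, let X_H = 1 if all 13 edges of H are present in G. Then P[X_H = 1] = p^{13} = (4/13)^{13} = 67108864/302875106592253.
Summing the indicators: E[X] = Σ_H E[X_H] = 239500800 · p^{13} = 239500800 · 67108864/302875106592253 = 16072626615091200/302875106592253.
Numerically: E[X] ≈ 53.0668.

E[X] = 239500800 · (4/13)^{13} = 16072626615091200/302875106592253 ≈ 53.0668.


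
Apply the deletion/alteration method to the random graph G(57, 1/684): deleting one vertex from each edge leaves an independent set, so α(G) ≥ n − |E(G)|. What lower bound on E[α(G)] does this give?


E[|E(G)|] = C(57, 2)·p = 1596 · (1/684) = 7/3.
E[α(G)] ≥ n − E[|E(G)|] = 57 − 7/3 = 164/3.
Numerically: ≈ 54.667.
(This is only a lower bound; the true E[α(G)] may be larger.)

E[α(G)] ≥ 164/3 ≈ 54.667.


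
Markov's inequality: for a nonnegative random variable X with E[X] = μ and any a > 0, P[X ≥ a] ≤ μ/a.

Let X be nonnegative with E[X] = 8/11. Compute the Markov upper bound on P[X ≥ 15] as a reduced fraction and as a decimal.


μ = E[X] = 8/11, a = 15.
Markov: P[X ≥ 15] ≤ μ/a = (8/11)/15 = 8/165.
Numerically: ≈ 0.0485.
(Since a = 15 > μ = 0.7273, the bound 8/165 is < 1 and informative.)

P[X ≥ 15] ≤ 8/165 ≈ 0.0485.


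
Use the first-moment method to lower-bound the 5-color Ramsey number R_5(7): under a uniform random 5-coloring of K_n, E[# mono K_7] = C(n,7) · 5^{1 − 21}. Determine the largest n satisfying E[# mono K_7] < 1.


We need C(n, 7) · 5^{1 − 21} < 1, i.e. C(n, 7) < 5^{21 − 1} = 95367431640625.
Check values of n near the boundary:
  n = 334: C(334, 7) = 86359460961576; 86359460961576 < 95367431640625? YES
  n = 335: C(335, 7) = 88202498238195; 88202498238195 < 95367431640625? YES
  n = 336: C(336, 7) = 90079147136880; 90079147136880 < 95367431640625? YES
  n = 337: C(337, 7) = 91989916924632; 91989916924632 < 95367431640625? YES
  n = 338: C(338, 7) = 93935323022736; 93935323022736 < 95367431640625? YES
  n = 339: C(339, 7) = 95915887062372; 95915887062372 < 95367431640625? NO
  n = 340: C(340, 7) = 97932136940560; 97932136940560 < 95367431640625? NO
The largest n with C(n, 7) < 95367431640625 is n = 338 (where E[X] = 93935323022736/95367431640625 ≈ 0.984983). Hence R_5(7) > 338, i.e. R_5(7) ≥ 339.

Largest n = 338; hence R_5(7) > 338.


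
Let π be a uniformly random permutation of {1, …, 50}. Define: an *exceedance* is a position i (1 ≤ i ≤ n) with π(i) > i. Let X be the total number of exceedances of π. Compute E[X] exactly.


Write X = Σ_{i=1}^{50} X_i, where X_i = 1_{π(i) > i}.
For each fixed i, π(i) is uniform over {1, …, 50} (marginal of a uniform permutation), so P[π(i) > i] = (n − i)/n. Summing: Σ_{i=1}^{50} (n − i)/n = (0 + 1 + … + 49)/50 = 50(50 − 1)/(2·50) = (50 − 1)/2.
Hence E[X] = Σ_{i=1}^{50} (50 − i)/50 = 49/2 ≈ 24.50000.

E[X] = 49/2 = 24.50000.


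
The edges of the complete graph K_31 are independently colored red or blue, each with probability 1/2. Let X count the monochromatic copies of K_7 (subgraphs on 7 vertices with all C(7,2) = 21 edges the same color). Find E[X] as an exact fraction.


Let X = Σ_S X_S over the C(31, 7) = 2629575 subsets S of size 7, where X_S = 1 if the K_7 on S is monochromatic.
For a fixed S, the K_7 on S has C(7, 2) = 21 edges. P[all 21 edges red] = (1/2)^21, and likewise for blue, so P[monochromatic] = 2·(1/2)^21 = 2^{1 − 21} = 1/1048576.
By linearity of expectation: E[X] = C(31, 7) · 2^{1 − 21} = 2629575 · 1/1048576 = 2629575/1048576.
Numerically: E[X] ≈ 2.50776.

E[X] = C(31,7)·2^(1−C(7,2)) = 2629575/1048576 ≈ 2.50776.


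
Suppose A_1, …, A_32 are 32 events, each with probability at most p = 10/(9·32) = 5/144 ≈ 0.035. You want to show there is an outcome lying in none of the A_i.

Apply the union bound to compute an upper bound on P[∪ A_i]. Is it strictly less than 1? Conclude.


Union bound: P[∪_{i=1}^{32} A_i] ≤ Σ_i P[A_i] ≤ 32·p = 32·(5/144) = 10/9.
Numerically: 10/9 ≈ 1.111.
Is 10/9 < 1? NO.
Since the bound 10/9 is ≥ 1, the union bound is uninformative here; it does NOT by itself certify existence.

32·p = 10/9 ≈ 1.111; existence NOT certified by the union bound.


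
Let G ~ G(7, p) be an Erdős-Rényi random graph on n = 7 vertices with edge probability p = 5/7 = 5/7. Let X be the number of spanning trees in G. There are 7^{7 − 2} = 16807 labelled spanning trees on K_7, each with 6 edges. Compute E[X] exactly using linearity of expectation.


K_7 has 7^{7 − 2} = 16807 labelled spanning trees.
For each such spanning tree H, let X_H = 1 if all 6 edges of H are present in G. Then P[X_H = 1] = p^{6} = (5/7)^{6} = 15625/117649.
By linearity: E[X] = Σ_H E[X_H] = 16807 · p^{6} = 16807 · 15625/117649 = 15625/7.
Numerically: E[X] ≈ 2232.14.

E[X] = 16807 · (5/7)^{6} = 15625/7 ≈ 2232.14.


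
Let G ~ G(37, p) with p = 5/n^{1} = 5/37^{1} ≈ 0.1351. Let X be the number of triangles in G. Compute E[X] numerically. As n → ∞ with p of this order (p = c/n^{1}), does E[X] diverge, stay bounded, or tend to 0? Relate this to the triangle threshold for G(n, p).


Number of potential triangles: C(37, 3) = 7770.
Each occurs with probability p³ ≈ (0.1351)³ ≈ 2.467771e-03.
By linearity: E[X] = C(37, 3)·p³ ≈ 7770 · 2.467771e-03 ≈ 19.1746.
Here α = 1, so p = 5/n is exactly at the triangle threshold p ~ 1/n. Asymptotically E[X] → c³/6 = 5³/6 = 125/6 ≈ 20.8333, a bounded constant. In this regime the triangle count is asymptotically Poisson(c³/6).

E[X] ≈ 19.1746; in regime p = Θ(1/n^{1}) E[X] stays bounded (at the triangle threshold p ~ 1/n).


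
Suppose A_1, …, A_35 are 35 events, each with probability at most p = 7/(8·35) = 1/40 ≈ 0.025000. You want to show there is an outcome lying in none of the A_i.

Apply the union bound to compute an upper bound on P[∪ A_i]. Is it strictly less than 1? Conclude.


Union bound: P[∪_{i=1}^{35} A_i] ≤ Σ_i P[A_i] ≤ 35·p = 35·(1/40) = 7/8.
Numerically: 7/8 ≈ 0.875000.
Is 7/8 < 1? YES.
Since P[∪ A_i] ≤ 7/8 < 1, the complement has P[∩ A_i^c] ≥ 1 − 7/8 = 1/8 > 0, so some outcome avoids every A_i.

35·p = 7/8 ≈ 0.875000; existence CERTIFIED by the union bound.


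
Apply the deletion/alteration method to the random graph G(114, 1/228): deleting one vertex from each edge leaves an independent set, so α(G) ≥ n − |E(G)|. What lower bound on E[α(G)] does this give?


E[|E(G)|] = C(114, 2)·p = 6441 · (1/228) = 113/4.
E[α(G)] ≥ n − E[|E(G)|] = 114 − 113/4 = 343/4.
Numerically: ≈ 85.75000.
(This is only a lower bound; the true E[α(G)] may be larger.)

E[α(G)] ≥ 343/4 ≈ 85.75000.


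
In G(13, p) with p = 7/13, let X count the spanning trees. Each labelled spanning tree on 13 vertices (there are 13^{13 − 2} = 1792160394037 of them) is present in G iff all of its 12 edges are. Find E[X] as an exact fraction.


K_13 has 13^{13 − 2} = 1792160394037 labelled spanning trees.
For each such spanning tree H, let X_H = 1 if all 12 edges of H are present in G. Then P[X_H = 1] = p^{12} = (7/13)^{12} = 13841287201/23298085122481.
By linearity of expectation: E[X] = Σ_H E[X_H] = 1792160394037 · p^{12} = 1792160394037 · 13841287201/23298085122481 = 13841287201/13.
Numerically: E[X] ≈ 1.06e+09.

E[X] = 1792160394037 · (7/13)^{12} = 13841287201/13 ≈ 1.06e+09.


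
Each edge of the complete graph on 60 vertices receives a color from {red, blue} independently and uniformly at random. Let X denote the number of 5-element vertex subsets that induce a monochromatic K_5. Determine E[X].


Let X = Σ_S X_S over the C(60, 5) = 5461512 subsets S of size 5, where X_S = 1 if the K_5 on S is monochromatic.
For a fixed S, the K_5 on S has C(5, 2) = 10 edges. P[all 10 edges red] = (1/2)^10, and likewise for blue, so P[monochromatic] = 2·(1/2)^10 = 2^{1 − 10} = 1/512.
Summing: E[X] = C(60, 5) · 2^{1 − 10} = 5461512 · 1/512 = 682689/64.
Numerically: E[X] ≈ 10667.016.

E[X] = C(60,5)·2^(1−C(5,2)) = 682689/64 ≈ 10667.016.


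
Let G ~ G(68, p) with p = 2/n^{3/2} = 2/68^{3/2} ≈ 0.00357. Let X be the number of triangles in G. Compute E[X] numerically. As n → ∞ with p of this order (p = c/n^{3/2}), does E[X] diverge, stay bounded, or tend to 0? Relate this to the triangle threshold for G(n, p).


Number of potential triangles: C(68, 3) = 50116.
Each occurs with probability p³ ≈ (0.00357)³ ≈ 4.53732e-08.
By linearity: E[X] = C(68, 3)·p³ ≈ 50116 · 4.53732e-08 ≈ 0.002.
Since α = 3/2 > 1, p = c/n^{3/2} = o(1/n) is below the triangle threshold p ~ 1/n. Asymptotically E[X] ~ (c³/6)·n^{3(1−α)} = (2³/6)·n^{-1.5} → 0, so by Markov's inequality G has no triangles w.h.p.

E[X] ≈ 0.002; in regime p = Θ(1/n^{3/2}) E[X] tends to 0 (below the triangle threshold p ~ 1/n).


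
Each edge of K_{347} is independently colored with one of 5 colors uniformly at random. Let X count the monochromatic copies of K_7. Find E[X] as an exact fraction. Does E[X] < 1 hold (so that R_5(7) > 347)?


E[X] = C(347, 7) · 5^{1 − 21} = 113090774900334 · 5^{−20} = 113090774900334/95367431640625.
As a reduced fraction: E[X] = 113090774900334/95367431640625 ≈ 1.1858.
Is E[X] < 1? NO.
Since E[X] ≥ 1, the first-moment bound is inconclusive at n = 347; it does NOT by itself certify R_5(7) > 347.

E[X] = 113090774900334/95367431640625 ≈ 1.1858; E[X] ≥ 1; first-moment method inconclusive here.


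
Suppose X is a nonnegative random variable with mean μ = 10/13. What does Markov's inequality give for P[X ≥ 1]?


μ = E[X] = 10/13, a = 1.
Markov: P[X ≥ 1] ≤ μ/a = (10/13)/1 = 10/13.
Numerically: ≈ 0.7692.
(Since a = 1 > μ = 0.7692, the bound 10/13 is < 1 and informative.)

P[X ≥ 1] ≤ 10/13 ≈ 0.7692.


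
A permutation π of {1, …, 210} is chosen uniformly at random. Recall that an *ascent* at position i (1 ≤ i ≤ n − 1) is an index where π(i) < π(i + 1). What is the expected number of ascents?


Write X = Σ X_I over i = 1, …, 209, with X_I the indicator of one ascent.
There are 209 indicators.
For each fixed i, the pair (π(i), π(i+1)) is a uniformly random ordered pair of distinct values from {1, …, 210}; by symmetry P[π(i) < π(i+1)] = 1/2.
By linearity: E[X] = 209 · (1/2) = (210 − 1) · (1/2) = 209/2 ≈ 104.50000.

E[X] = 209/2 = 104.50000.


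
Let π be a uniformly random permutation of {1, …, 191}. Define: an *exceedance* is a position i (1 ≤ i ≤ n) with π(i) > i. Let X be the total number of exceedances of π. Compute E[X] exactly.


Write X = Σ_{i=1}^{191} X_i, where X_i = 1_{π(i) > i}.
For each fixed i, π(i) is uniform over {1, …, 191} (marginal of a uniform permutation), so P[π(i) > i] = (n − i)/n. Summing: Σ_{i=1}^{191} (n − i)/n = (0 + 1 + … + 190)/191 = 191(191 − 1)/(2·191) = (191 − 1)/2.
Hence E[X] = Σ_{i=1}^{191} (191 − i)/191 = 95 ≈ 95.00000.

E[X] = 95 = 95.00000.
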